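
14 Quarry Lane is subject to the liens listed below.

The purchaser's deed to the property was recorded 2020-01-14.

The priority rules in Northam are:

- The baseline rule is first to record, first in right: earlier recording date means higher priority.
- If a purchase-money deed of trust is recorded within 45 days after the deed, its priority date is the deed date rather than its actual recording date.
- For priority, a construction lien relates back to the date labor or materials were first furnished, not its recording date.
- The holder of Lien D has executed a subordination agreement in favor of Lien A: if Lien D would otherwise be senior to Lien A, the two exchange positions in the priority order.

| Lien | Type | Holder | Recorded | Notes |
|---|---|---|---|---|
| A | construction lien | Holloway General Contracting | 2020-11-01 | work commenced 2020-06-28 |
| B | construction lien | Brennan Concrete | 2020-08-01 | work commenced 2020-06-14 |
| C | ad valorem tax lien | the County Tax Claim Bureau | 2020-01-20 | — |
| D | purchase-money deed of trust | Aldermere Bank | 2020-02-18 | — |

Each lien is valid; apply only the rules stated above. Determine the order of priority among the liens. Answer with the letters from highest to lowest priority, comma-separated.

A, C, B, D

Adjusting effective dates: A's effective date is 2020-06-28, when work began; B's effective date is 2020-06-14, when work began; D relates back to the deed date 2020-01-14.
Sorted by effective date: D (2020-01-14), C (2020-01-20), B (2020-06-14), A (2020-06-28).
The subordination applies — D was senior to A — so D and A swap.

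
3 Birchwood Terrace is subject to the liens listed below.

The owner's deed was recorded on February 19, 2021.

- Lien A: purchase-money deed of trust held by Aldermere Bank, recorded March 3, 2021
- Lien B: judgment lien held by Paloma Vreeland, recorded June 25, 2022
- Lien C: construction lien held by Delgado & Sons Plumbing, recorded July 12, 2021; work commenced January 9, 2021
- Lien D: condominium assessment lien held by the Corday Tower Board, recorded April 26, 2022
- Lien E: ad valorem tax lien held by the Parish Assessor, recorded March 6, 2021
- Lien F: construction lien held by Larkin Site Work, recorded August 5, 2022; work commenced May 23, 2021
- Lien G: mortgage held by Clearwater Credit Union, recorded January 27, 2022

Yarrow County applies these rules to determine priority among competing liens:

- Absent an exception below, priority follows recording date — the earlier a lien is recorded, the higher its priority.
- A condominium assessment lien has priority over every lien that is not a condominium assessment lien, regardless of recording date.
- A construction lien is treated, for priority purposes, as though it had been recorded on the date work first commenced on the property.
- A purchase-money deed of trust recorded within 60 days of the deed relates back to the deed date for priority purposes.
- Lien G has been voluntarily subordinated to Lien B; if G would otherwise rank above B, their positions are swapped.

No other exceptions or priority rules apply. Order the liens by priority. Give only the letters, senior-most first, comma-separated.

Effective dates after the stated exceptions: A was recorded within the 60-day window, so its effective date is the deed date February 19, 2021; C relates back to January 9, 2021 (work commenced); F is treated as recorded May 23, 2021, the work-commencement date.
D is a condominium assessment lien and takes priority over every other lien.
Remaining liens by effective date: C (January 9, 2021), A (February 19, 2021), E (March 6, 2021), F (May 23, 2021), G (January 27, 2022), B (June 25, 2022).
Because G would otherwise rank above B, the subordination swaps them.

D, C, A, E, F, B, G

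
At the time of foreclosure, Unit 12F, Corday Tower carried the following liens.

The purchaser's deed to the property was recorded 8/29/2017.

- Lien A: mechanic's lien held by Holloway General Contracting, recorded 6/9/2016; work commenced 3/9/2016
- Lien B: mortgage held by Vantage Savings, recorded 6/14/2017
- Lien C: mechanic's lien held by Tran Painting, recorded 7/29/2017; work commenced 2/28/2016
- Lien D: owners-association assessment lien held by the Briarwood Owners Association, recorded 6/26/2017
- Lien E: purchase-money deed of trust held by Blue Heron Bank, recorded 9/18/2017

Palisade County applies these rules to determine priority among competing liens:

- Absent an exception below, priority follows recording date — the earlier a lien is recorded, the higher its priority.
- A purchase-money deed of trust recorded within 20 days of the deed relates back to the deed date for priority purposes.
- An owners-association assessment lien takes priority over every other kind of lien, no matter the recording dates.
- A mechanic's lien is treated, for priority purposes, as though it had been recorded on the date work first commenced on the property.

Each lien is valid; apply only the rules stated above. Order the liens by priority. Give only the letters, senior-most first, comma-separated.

Effective dates after the stated exceptions: A relates back to 3/9/2016 (work commenced); C's effective date is 2/28/2016, when work began; E relates back to the deed date 8/29/2017.
D, as an owners-association assessment lien, has superpriority and ranks first.
Remaining liens by effective date: C (2/28/2016), A (3/9/2016), B (6/14/2017), E (8/29/2017).

D, C, A, B, E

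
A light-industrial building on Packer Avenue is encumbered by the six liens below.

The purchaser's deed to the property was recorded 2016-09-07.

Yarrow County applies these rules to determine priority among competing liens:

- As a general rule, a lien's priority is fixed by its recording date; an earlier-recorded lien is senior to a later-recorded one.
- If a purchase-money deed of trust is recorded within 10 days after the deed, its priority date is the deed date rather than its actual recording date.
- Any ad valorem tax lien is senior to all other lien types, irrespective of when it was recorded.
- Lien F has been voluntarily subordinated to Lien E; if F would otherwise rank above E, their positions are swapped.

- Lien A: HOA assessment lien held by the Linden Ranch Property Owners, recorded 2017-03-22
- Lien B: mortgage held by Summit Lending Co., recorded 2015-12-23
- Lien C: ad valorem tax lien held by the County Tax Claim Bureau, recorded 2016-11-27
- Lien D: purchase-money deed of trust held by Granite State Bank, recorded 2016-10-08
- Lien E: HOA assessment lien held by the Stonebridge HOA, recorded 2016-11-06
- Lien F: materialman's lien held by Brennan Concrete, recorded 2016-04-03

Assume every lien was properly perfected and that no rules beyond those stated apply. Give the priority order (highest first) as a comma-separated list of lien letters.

Adjusting effective dates: D was recorded 31 days after the deed, outside the 10-day window, so it keeps its recording date.
As an ad valorem tax lien, C is senior to every other lien.
The other liens, earliest effective date first: B (2015-12-23), F (2016-04-03), D (2016-10-08), E (2016-11-06), A (2017-03-22).
The subordination applies — F was senior to E — so F and E swap.

C, B, E, D, F, A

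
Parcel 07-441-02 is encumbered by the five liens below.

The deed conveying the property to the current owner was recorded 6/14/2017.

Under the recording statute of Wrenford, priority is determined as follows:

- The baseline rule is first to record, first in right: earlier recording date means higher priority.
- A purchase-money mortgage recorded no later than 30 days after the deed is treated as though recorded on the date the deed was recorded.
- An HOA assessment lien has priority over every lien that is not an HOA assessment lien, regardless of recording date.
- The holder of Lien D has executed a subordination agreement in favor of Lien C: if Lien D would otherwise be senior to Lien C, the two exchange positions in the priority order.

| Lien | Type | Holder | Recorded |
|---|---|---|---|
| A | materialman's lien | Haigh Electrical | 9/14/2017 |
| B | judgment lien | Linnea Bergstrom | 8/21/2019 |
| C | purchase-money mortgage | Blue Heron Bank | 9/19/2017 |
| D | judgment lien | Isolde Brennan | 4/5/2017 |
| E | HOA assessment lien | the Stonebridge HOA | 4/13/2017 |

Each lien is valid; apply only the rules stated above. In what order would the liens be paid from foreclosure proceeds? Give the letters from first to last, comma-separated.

First, effective dates: C was recorded 97 days after the deed, outside the 30-day window, so it keeps its recording date.
E is an HOA assessment lien and takes priority over every other lien.
Ordering the rest by effective date: D (4/5/2017), A (9/14/2017), C (9/19/2017), B (8/21/2019).
D would otherwise be senior to C, so under the subordination agreement D and C exchange positions.

E, C, A, D, B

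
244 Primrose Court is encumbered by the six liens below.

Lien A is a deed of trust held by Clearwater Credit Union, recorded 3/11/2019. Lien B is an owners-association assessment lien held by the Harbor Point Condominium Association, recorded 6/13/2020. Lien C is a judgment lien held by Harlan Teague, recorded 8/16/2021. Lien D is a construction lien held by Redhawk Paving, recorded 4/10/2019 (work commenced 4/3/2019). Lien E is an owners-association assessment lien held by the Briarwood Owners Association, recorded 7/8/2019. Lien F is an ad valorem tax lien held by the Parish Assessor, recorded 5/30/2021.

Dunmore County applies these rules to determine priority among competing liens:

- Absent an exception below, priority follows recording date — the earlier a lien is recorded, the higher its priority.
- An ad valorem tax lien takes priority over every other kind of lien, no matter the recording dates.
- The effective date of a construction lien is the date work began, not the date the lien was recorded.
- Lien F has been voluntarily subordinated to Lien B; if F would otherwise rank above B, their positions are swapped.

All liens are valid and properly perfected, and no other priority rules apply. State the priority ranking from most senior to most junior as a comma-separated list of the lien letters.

Effective dates: D relates back to 4/3/2019 (work commenced).
As an ad valorem tax lien, F is senior to every other lien.
The other liens, earliest effective date first: A (3/11/2019), D (4/3/2019), E (7/8/2019), B (6/13/2020), C (8/16/2021).
The subordination applies — F was senior to B — so F and B swap.

B, A, D, E, F, C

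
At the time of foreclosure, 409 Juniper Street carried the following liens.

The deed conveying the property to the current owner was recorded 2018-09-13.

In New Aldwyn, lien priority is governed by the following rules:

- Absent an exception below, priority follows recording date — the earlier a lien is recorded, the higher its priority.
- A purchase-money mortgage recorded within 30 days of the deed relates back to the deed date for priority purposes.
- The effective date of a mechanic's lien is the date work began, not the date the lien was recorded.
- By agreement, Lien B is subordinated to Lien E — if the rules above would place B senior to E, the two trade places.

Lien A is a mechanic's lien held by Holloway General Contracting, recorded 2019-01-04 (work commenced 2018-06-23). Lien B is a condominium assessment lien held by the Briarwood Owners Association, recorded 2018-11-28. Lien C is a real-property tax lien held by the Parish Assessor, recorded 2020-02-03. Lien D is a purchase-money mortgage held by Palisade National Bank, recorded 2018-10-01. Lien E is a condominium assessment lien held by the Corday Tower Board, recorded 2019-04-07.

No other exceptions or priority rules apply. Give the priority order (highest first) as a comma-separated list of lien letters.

Effective dates after the stated exceptions: A's effective date is 2018-06-23, when work began; D's effective date is the deed date, 2018-09-13.
Ordering by effective date: A (2018-06-23), D (2018-09-13), B (2018-11-28), E (2019-04-07), C (2020-02-03).
The subordination applies — B was senior to E — so B and E swap.

A, D, E, B, C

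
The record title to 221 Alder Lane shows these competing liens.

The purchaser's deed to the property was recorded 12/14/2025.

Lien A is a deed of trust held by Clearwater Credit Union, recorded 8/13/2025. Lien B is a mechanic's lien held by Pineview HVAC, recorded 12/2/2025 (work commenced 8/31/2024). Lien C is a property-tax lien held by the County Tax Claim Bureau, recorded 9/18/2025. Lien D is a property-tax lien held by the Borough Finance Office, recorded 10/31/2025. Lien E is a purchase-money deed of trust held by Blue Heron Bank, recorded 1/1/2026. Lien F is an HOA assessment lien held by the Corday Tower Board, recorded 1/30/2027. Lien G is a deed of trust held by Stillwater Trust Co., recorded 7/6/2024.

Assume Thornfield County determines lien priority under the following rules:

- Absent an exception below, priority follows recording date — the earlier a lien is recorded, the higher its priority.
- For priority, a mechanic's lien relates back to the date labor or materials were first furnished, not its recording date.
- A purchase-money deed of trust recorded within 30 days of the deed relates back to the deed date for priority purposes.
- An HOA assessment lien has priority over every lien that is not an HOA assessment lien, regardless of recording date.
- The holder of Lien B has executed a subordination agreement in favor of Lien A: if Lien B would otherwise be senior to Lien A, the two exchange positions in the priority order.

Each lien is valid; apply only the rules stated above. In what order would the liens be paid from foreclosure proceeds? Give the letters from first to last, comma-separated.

F, G, A, B, C, D, E

Effective dates: B relates back to 8/31/2024 (work commenced); E relates back to the deed date 12/14/2025.
F, as an HOA assessment lien, has superpriority and ranks first.
Ordering the rest by effective date: G (7/6/2024), B (8/31/2024), A (8/13/2025), C (9/18/2025), D (10/31/2025), E (12/14/2025).
B would otherwise be senior to A, so under the subordination agreement B and A exchange positions.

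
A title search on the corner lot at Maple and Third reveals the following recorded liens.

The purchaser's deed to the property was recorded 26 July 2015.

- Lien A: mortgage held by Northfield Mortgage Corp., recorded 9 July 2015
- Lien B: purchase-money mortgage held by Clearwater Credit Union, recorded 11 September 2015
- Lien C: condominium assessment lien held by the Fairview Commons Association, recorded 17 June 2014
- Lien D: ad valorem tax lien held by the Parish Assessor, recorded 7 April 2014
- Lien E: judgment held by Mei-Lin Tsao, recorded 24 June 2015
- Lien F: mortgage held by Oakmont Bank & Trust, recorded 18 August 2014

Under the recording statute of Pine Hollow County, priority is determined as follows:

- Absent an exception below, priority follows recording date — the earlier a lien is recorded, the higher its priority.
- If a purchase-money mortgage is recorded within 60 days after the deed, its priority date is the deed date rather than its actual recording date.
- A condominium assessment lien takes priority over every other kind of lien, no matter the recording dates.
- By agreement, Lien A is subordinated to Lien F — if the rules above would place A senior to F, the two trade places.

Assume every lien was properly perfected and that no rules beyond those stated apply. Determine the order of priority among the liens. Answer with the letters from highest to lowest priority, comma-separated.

C, D, F, E, A, B

Effective dates: B's effective date is the deed date, 26 July 2015.
C, as a condominium assessment lien, has superpriority and ranks first.
Ordering the rest by effective date: D (7 April 2014), F (18 August 2014), E (24 June 2015), A (9 July 2015), B (26 July 2015).
Since A is not senior to F, the subordination leaves the order unchanged.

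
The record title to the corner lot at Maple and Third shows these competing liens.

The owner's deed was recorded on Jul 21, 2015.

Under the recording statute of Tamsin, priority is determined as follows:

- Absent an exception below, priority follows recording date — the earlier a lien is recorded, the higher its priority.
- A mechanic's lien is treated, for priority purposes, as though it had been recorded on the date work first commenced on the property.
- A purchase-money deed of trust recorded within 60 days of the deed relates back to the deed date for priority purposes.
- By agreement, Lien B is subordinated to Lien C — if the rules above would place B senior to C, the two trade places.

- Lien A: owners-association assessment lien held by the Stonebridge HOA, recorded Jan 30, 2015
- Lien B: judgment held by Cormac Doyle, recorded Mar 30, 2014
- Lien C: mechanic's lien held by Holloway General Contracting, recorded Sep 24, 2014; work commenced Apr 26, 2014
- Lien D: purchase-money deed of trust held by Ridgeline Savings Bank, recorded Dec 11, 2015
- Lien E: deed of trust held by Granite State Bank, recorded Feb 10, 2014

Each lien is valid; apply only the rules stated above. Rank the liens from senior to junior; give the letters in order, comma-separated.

E, C, B, A, D

Adjusting effective dates: C's effective date is Apr 26, 2014, when work began; D was recorded 143 days after the deed — beyond 60 days — so no relation-back applies.
Ordering by effective date: E (Feb 10, 2014), B (Mar 30, 2014), C (Apr 26, 2014), A (Jan 30, 2015), D (Dec 11, 2015).
The subordination applies — B was senior to C — so B and C swap.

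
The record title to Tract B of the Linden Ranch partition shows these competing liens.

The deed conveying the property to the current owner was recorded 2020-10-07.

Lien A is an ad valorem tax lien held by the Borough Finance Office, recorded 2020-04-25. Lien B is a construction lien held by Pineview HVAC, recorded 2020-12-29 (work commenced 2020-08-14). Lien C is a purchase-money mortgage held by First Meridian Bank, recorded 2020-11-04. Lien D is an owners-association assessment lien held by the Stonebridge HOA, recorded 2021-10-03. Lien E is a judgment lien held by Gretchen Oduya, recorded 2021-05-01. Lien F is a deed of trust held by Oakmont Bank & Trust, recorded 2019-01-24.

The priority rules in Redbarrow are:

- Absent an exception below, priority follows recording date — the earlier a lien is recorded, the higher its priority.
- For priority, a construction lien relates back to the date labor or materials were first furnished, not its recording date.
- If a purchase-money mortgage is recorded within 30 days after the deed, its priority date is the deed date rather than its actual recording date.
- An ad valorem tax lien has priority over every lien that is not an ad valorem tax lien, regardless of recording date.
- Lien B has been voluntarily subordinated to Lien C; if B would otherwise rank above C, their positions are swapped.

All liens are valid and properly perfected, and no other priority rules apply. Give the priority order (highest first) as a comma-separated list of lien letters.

Adjusting effective dates: B relates back to 2020-08-14 (work commenced); C's effective date is the deed date, 2020-10-07.
A is an ad valorem tax lien, so it outranks all other liens regardless of date.
Ordering the rest by effective date: F (2019-01-24), B (2020-08-14), C (2020-10-07), E (2021-05-01), D (2021-10-03).
B would otherwise be senior to C, so under the subordination agreement B and C exchange positions.

A, F, C, B, E, D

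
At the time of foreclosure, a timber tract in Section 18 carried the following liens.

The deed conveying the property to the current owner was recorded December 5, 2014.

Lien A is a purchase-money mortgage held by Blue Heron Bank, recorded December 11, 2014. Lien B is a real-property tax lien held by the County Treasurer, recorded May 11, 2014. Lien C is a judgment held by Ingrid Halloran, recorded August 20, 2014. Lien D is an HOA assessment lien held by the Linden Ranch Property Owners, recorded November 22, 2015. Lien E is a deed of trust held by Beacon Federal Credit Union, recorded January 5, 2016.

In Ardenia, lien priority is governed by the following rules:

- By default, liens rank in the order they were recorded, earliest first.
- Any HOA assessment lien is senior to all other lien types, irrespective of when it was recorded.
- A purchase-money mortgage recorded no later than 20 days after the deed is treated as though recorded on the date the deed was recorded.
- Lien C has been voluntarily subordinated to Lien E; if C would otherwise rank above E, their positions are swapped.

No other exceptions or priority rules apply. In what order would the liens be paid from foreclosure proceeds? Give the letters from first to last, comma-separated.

D, B, E, A, C

Effective dates: A relates back to the deed date December 5, 2014.
As an HOA assessment lien, D is senior to every other lien.
The other liens, earliest effective date first: B (May 11, 2014), C (August 20, 2014), A (December 5, 2014), E (January 5, 2016).
C is senior to E before the subordination, so the two trade places.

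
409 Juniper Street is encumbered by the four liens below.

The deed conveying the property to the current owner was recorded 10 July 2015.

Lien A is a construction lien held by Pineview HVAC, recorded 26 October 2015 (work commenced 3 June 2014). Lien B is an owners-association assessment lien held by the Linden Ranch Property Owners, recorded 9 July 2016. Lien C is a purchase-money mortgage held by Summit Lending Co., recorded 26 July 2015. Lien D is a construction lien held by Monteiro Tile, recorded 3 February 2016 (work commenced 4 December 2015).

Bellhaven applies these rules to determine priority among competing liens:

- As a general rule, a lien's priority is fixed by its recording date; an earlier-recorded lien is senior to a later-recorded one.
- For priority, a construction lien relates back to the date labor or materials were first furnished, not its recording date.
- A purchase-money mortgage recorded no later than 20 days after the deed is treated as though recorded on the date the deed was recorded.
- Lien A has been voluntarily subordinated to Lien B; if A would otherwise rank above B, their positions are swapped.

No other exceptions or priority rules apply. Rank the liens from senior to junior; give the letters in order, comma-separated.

B, C, D, A

First, effective dates: A's effective date is 3 June 2014, when work began; C relates back to the deed date 10 July 2015; D relates back to 4 December 2015 (work commenced).
By effective date: A (3 June 2014), C (10 July 2015), D (4 December 2015), B (9 July 2016).
A is senior to B before the subordination, so the two trade places.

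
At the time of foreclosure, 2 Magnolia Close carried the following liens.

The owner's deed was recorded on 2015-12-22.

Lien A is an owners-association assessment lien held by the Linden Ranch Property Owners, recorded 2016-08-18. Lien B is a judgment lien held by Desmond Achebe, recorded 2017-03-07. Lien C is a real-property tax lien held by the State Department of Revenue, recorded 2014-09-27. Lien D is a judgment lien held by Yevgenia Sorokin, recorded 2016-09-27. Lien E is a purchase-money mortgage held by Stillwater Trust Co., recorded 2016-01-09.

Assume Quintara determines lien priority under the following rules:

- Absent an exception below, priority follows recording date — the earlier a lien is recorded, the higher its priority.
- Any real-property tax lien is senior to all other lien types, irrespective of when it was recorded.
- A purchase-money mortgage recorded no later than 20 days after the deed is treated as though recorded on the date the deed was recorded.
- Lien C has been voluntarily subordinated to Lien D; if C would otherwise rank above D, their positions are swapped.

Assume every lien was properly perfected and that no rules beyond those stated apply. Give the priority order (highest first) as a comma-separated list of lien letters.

D, E, A, C, B

Adjusting effective dates: E's effective date is the deed date, 2015-12-22.
C is a real-property tax lien, so it outranks all other liens regardless of date.
The other liens, earliest effective date first: E (2015-12-22), A (2016-08-18), D (2016-09-27), B (2017-03-07).
C is senior to D before the subordination, so the two trade places.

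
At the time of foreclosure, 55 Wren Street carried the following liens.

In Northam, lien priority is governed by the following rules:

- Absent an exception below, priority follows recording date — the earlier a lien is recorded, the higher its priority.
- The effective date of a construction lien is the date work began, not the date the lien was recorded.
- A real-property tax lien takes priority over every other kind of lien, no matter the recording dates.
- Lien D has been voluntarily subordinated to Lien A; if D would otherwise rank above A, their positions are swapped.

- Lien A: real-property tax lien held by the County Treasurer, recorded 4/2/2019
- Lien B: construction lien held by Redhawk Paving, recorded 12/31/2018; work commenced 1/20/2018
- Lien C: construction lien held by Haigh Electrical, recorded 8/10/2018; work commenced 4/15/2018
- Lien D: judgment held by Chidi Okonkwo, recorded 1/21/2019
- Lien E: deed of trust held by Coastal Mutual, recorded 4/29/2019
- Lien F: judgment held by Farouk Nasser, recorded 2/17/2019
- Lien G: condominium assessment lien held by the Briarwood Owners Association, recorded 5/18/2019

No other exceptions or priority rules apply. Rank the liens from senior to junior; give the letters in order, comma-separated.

A, B, C, D, F, E, G

Adjusting effective dates: B is treated as recorded 1/20/2018, the work-commencement date; C's effective date is 4/15/2018, when work began.
A is a real-property tax lien, so it outranks all other liens regardless of date.
The other liens, earliest effective date first: B (1/20/2018), C (4/15/2018), D (1/21/2019), F (2/17/2019), E (4/29/2019), G (5/18/2019).
D already ranks below A; the subordination has no effect.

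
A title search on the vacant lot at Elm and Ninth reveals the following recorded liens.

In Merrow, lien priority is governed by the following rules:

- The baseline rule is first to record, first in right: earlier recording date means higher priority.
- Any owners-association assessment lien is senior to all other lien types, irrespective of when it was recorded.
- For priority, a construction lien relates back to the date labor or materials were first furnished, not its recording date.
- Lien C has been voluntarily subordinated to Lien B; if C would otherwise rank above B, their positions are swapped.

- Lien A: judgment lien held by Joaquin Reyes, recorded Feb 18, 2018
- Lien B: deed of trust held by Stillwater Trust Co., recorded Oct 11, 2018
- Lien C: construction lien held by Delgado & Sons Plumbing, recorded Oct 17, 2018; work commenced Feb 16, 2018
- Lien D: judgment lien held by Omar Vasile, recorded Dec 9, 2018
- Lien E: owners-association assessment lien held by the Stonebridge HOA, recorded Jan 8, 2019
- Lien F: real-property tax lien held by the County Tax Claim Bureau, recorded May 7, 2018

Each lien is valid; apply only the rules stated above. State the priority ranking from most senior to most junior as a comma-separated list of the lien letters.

E, B, A, F, C, D

Adjusting effective dates: C relates back to Feb 16, 2018 (work commenced).
E, as an owners-association assessment lien, has superpriority and ranks first.
Among the remaining liens, by effective date: C (Feb 16, 2018), A (Feb 18, 2018), F (May 7, 2018), B (Oct 11, 2018), D (Dec 9, 2018).
C would otherwise be senior to B, so under the subordination agreement C and B exchange positions.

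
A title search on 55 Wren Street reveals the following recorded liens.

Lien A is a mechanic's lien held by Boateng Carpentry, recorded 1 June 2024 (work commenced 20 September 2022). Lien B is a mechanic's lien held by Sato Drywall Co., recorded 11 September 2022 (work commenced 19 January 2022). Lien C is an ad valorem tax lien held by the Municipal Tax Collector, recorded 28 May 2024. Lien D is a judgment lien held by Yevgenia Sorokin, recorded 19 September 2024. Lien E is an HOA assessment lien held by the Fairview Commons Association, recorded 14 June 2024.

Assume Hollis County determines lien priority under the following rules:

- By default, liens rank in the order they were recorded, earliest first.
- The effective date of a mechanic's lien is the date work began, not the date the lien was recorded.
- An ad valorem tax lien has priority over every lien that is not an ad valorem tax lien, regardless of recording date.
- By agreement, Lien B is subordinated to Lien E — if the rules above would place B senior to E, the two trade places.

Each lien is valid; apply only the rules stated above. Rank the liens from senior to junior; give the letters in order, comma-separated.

C, E, A, B, D

Adjusting effective dates: A's effective date is 20 September 2022, when work began; B is treated as recorded 19 January 2022, the work-commencement date.
C, as an ad valorem tax lien, has superpriority and ranks first.
Remaining liens by effective date: B (19 January 2022), A (20 September 2022), E (14 June 2024), D (19 September 2024).
Because B would otherwise rank above E, the subordination swaps them.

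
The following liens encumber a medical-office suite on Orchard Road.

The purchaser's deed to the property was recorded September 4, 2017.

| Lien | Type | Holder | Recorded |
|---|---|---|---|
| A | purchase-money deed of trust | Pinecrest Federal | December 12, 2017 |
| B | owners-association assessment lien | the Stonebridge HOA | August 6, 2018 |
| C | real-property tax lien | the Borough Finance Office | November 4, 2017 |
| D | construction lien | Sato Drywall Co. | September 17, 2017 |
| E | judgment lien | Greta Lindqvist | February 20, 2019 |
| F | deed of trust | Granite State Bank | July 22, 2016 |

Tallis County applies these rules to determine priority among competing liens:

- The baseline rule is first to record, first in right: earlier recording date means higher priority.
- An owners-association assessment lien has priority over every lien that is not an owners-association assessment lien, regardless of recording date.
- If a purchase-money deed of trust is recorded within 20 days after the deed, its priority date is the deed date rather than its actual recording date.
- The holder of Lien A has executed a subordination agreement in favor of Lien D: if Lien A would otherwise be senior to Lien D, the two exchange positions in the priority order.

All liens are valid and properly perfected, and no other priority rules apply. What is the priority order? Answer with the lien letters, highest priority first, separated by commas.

Effective dates after the stated exceptions: A missed the 20-day window (99 days after the deed), so its recording date stands.
As an owners-association assessment lien, B is senior to every other lien.
Remaining liens by effective date: F (July 22, 2016), D (September 17, 2017), C (November 4, 2017), A (December 12, 2017), E (February 20, 2019).
A already ranks below D; the subordination has no effect.

B, F, D, C, A, E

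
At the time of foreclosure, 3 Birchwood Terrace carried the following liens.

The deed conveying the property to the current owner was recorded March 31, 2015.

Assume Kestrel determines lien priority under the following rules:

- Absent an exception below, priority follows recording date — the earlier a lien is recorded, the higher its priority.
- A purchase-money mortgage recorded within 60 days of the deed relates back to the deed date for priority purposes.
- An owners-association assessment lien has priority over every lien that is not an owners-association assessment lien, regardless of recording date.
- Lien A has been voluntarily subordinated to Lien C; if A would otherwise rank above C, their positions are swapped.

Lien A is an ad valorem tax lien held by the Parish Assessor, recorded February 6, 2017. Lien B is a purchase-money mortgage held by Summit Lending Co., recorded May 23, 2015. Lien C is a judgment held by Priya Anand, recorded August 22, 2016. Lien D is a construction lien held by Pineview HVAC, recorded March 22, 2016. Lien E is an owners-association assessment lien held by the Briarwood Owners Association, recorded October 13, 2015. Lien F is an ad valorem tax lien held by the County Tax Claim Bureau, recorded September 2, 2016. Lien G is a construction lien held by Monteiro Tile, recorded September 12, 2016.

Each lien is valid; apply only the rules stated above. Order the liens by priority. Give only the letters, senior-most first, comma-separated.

E, B, D, C, F, G, A

First, effective dates: B relates back to the deed date March 31, 2015.
E is an owners-association assessment lien, so it outranks all other liens regardless of date.
Among the remaining liens, by effective date: B (March 31, 2015), D (March 22, 2016), C (August 22, 2016), F (September 2, 2016), G (September 12, 2016), A (February 6, 2017).
A already ranks below C; the subordination has no effect.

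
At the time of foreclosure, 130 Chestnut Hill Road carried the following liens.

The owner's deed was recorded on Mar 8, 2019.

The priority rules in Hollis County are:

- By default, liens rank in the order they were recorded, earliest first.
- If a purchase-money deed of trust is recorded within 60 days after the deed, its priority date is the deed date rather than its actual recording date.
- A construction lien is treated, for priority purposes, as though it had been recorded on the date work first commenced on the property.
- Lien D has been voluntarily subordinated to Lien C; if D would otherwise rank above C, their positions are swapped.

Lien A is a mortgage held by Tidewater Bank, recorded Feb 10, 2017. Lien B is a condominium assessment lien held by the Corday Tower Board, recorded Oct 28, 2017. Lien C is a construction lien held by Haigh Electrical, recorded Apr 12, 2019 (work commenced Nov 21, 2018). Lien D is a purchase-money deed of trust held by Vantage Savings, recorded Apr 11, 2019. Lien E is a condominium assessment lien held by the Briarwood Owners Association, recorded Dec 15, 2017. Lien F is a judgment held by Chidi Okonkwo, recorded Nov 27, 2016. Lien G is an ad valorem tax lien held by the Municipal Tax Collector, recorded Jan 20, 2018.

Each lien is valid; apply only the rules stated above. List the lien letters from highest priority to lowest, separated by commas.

Adjusting effective dates: C relates back to Nov 21, 2018 (work commenced); D relates back to the deed date Mar 8, 2019.
Ordering by effective date: F (Nov 27, 2016), A (Feb 10, 2017), B (Oct 28, 2017), E (Dec 15, 2017), G (Jan 20, 2018), C (Nov 21, 2018), D (Mar 8, 2019).
Since D is not senior to C, the subordination leaves the order unchanged.

F, A, B, E, G, C, D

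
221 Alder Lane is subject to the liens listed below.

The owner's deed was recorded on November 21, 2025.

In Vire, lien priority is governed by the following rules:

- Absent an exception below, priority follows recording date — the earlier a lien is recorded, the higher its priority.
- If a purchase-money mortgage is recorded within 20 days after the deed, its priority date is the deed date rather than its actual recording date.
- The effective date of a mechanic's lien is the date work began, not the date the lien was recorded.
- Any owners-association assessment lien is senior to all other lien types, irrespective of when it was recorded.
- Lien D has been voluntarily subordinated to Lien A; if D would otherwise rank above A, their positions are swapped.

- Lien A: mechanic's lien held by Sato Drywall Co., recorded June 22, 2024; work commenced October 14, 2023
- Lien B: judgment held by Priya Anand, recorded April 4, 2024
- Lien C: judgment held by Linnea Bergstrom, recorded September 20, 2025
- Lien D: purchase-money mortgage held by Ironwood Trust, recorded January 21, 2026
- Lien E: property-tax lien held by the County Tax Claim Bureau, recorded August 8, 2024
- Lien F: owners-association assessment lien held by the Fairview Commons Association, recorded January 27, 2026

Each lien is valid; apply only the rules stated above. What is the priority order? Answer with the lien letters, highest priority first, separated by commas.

Effective dates: A's effective date is October 14, 2023, when work began; D missed the 20-day window (61 days after the deed), so its recording date stands.
As an owners-association assessment lien, F is senior to every other lien.
Remaining liens by effective date: A (October 14, 2023), B (April 4, 2024), E (August 8, 2024), C (September 20, 2025), D (January 21, 2026).
D already ranks below A; the subordination has no effect.

F, A, B, E, C, D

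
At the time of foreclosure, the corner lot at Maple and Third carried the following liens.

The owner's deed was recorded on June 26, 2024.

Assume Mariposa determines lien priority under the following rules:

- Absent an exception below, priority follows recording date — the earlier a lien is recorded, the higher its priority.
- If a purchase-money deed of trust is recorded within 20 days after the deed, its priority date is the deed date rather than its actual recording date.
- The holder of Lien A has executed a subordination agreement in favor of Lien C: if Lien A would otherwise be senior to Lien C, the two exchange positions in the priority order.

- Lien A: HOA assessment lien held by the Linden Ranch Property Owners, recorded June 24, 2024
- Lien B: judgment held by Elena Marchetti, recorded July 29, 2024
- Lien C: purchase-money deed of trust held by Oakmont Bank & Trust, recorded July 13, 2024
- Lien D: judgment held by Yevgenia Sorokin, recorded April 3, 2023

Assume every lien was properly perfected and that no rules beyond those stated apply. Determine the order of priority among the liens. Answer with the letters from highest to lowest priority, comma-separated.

D, C, A, B

Effective dates: C's effective date is the deed date, June 26, 2024.
By effective date, earliest first: D (April 3, 2023), A (June 24, 2024), C (June 26, 2024), B (July 29, 2024).
A would otherwise be senior to C, so under the subordination agreement A and C exchange positions.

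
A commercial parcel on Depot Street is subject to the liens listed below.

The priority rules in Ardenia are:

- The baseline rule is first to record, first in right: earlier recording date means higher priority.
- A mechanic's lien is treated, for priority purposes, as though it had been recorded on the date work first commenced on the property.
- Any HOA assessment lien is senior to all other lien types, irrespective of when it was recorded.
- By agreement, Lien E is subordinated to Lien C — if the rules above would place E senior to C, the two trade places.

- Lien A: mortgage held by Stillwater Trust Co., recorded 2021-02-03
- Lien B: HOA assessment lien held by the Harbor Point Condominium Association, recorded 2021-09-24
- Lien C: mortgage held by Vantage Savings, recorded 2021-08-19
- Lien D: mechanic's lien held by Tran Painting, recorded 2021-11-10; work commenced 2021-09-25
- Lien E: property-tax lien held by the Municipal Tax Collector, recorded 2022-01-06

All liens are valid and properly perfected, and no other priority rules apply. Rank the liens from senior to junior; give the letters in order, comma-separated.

Effective dates: D relates back to 2021-09-25 (work commenced).
As an HOA assessment lien, B is senior to every other lien.
Ordering the rest by effective date: A (2021-02-03), C (2021-08-19), D (2021-09-25), E (2022-01-06).
Since E is not senior to C, the subordination leaves the order unchanged.

B, A, C, D, E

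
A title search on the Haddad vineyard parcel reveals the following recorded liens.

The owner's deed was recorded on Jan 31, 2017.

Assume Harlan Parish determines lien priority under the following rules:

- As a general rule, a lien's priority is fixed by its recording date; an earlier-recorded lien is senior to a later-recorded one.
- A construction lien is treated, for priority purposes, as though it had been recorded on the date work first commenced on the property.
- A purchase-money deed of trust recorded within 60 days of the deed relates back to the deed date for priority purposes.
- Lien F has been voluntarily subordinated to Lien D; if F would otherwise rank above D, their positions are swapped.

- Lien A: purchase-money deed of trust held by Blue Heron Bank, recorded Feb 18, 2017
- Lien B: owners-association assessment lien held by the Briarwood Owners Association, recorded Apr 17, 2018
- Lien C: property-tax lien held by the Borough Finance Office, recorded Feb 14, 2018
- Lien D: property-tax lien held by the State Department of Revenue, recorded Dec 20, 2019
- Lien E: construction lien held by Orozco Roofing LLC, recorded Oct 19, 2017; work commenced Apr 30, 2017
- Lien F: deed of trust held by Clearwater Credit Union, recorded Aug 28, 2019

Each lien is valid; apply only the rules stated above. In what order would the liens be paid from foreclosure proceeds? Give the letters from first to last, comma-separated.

Adjusting effective dates: A relates back to the deed date Jan 31, 2017; E is treated as recorded Apr 30, 2017, the work-commencement date.
By effective date, earliest first: A (Jan 31, 2017), E (Apr 30, 2017), C (Feb 14, 2018), B (Apr 17, 2018), F (Aug 28, 2019), D (Dec 20, 2019).
Because F would otherwise rank above D, the subordination swaps them.

A, E, C, B, D, F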